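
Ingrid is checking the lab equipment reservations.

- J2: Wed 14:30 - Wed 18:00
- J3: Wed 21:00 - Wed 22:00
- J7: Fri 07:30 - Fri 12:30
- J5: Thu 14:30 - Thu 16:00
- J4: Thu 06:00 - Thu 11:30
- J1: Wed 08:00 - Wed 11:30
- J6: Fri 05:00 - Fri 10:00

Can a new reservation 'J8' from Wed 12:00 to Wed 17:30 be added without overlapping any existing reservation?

No — it overlaps J2

J1: ends Wed 11:30 at or before J8 starts Wed 12:00 → clear.
J2: starts Wed 14:30 before J8 ends Wed 17:30, and ends Wed 18:00 after J8 starts Wed 12:00 → overlap.
J3: starts Wed 21:00 at or after J8 ends Wed 17:30 → clear.
J4: starts Thu 06:00 at or after J8 ends Wed 17:30 → clear.
J5: starts Thu 14:30 at or after J8 ends Wed 17:30 → clear.
J6: starts Fri 05:00 at or after J8 ends Wed 17:30 → clear.
J7: starts Fri 07:30 at or after J8 ends Wed 17:30 → clear.
J8 overlaps J2.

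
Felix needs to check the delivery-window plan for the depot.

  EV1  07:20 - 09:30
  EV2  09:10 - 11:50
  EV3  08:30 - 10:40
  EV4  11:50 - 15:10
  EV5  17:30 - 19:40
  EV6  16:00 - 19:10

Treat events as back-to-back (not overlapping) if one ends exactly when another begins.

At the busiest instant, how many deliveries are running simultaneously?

Sweep the timeline, counting +1 at each start and −1 at each end (ends before starts at a tie):
07:20 start EV1 → 1
08:30 start EV3 → 2
09:10 start EV2 → 3
09:30 end EV1 → 2
10:40 end EV3 → 1
11:50 end EV2 → 0
11:50 start EV4 → 1
15:10 end EV4 → 0
16:00 start EV6 → 1
17:30 start EV5 → 2
19:10 end EV6 → 1
19:40 end EV5 → 0
Peak is 3, at 09:10 (EV1, EV2, EV3).

3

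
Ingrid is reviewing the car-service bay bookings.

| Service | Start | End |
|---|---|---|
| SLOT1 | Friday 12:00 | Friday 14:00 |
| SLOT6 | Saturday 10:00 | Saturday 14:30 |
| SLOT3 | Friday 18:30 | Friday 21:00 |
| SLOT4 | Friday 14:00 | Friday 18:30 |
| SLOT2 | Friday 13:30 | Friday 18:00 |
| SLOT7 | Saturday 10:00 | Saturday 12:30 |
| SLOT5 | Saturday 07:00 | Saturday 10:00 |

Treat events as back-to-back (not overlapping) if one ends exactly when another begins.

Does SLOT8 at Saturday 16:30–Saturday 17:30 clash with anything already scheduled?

No — it doesn't clash with anything

SLOT1: ends Friday 14:00 at or before SLOT8 starts Saturday 16:30 → clear.
SLOT2: ends Friday 18:00 at or before SLOT8 starts Saturday 16:30 → clear.
SLOT4: ends Friday 18:30 at or before SLOT8 starts Saturday 16:30 → clear.
SLOT3: ends Friday 21:00 at or before SLOT8 starts Saturday 16:30 → clear.
SLOT5: ends Saturday 10:00 at or before SLOT8 starts Saturday 16:30 → clear.
SLOT6: ends Saturday 14:30 at or before SLOT8 starts Saturday 16:30 → clear.
SLOT7: ends Saturday 12:30 at or before SLOT8 starts Saturday 16:30 → clear.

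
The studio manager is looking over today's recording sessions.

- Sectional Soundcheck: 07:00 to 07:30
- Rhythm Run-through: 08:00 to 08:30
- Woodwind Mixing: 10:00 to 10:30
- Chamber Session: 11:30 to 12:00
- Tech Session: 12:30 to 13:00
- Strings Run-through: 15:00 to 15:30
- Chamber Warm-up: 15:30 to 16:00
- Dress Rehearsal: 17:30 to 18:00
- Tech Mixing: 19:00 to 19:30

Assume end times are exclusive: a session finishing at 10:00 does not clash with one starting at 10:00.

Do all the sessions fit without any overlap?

Sorted by start: Sectional Soundcheck, Rhythm Run-through, Woodwind Mixing, Chamber Session, Tech Session, Strings Run-through, Chamber Warm-up, Dress Rehearsal, Tech Mixing.
Rhythm Run-through starts after Sectional Soundcheck ends; Sectional Soundcheck is clear from here.
Woodwind Mixing starts after Rhythm Run-through ends; Rhythm Run-through is clear from here.
Chamber Session starts after Woodwind Mixing ends; Woodwind Mixing is clear from here.
Tech Session starts after Chamber Session ends; Chamber Session is clear from here.
Strings Run-through starts after Tech Session ends; Tech Session is clear from here.
Chamber Warm-up starts exactly when Strings Run-through ends (back-to-back, no overlap); Strings Run-through is clear from here.
Dress Rehearsal starts after Chamber Warm-up ends; Chamber Warm-up is clear from here.
Tech Mixing starts after Dress Rehearsal ends.
Every pair is clear; the schedule has no overlaps.

Yes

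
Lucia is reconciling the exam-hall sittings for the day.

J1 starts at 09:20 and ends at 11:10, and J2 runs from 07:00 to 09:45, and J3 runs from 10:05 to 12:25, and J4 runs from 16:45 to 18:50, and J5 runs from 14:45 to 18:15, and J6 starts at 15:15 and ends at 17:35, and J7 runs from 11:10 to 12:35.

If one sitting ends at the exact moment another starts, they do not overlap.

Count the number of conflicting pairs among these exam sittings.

Sorted by start: J2, J1, J3, J7, J5, J6, J4.
J1 starts before J2 ends → J2 and J1 overlap.
J3 starts after J2 ends — done with J2.
J3 starts before J1 ends → J1 and J3 overlap.
J7 starts exactly when J1 ends (back-to-back, no overlap) — done with J1.
J7 starts before J3 ends → J3 and J7 overlap.
J5 starts after J3 ends — done with J3.
J5 starts after J7 ends — done with J7.
J6 starts before J5 ends → J5 and J6 overlap.
J4 starts before J5 ends → J5 and J4 overlap.
J4 starts before J6 ends → J6 and J4 overlap.
Overlapping pairs: J1 & J2, J1 & J3, J3 & J7, J4 & J5, J4 & J6, J5 & J6 — 6 in total.

6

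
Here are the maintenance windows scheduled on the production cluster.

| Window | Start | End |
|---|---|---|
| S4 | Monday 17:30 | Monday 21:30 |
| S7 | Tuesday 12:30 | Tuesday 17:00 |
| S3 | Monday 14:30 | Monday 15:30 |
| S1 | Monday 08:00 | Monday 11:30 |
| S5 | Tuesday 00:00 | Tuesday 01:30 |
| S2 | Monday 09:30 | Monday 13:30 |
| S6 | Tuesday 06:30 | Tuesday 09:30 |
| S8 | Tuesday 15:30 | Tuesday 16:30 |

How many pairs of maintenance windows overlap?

2

Check each pair: they overlap iff neither finishes before the other starts.
Sorted by start: S1, S2, S3, S4, S5, S6, S7, S8.
S2 starts before S1 ends → S1 and S2 overlap.
S3 starts after S1 ends, so nothing later overlaps S1 either.
S3 starts after S2 ends, so nothing later overlaps S2 either.
S4 starts after S3 ends, so nothing later overlaps S3 either.
S5 starts after S4 ends, so nothing later overlaps S4 either.
S6 starts after S5 ends, so nothing later overlaps S5 either.
S7 starts after S6 ends, so nothing later overlaps S6 either.
S8 starts before S7 ends → S7 and S8 overlap.
Overlapping pairs: S1 & S2, S7 & S8 — 2 in total.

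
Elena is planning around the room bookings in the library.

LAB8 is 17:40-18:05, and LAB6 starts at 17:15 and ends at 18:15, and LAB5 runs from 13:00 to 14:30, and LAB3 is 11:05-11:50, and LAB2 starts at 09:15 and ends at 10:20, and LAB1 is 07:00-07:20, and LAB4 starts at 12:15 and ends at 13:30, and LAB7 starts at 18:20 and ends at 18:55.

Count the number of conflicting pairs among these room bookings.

2

Check each pair: they overlap iff neither finishes before the other starts.
Sorted by start: LAB1, LAB2, LAB3, LAB4, LAB5, LAB6, LAB8, LAB7.
LAB2 starts after LAB1 ends, so LAB1 has no further overlaps.
LAB3 starts after LAB2 ends, so LAB2 has no further overlaps.
LAB4 starts after LAB3 ends, so LAB3 has no further overlaps.
LAB5 starts before LAB4 ends → LAB4 and LAB5 overlap.
LAB6 starts after LAB4 ends, so LAB4 has no further overlaps.
LAB6 starts after LAB5 ends, so LAB5 has no further overlaps.
LAB8 starts before LAB6 ends → LAB6 and LAB8 overlap.
LAB7 starts after LAB6 ends.
LAB7 starts after LAB8 ends.
Overlapping pairs: LAB4 & LAB5, LAB6 & LAB8 — 2 in total.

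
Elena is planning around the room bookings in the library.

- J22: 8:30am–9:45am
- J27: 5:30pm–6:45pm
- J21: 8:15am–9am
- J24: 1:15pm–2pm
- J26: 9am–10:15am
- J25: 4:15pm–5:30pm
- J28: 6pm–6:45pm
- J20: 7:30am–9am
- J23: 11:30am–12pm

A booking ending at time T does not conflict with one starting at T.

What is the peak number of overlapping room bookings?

Sweep the timeline, counting +1 at each start and −1 at each end (ends before starts at a tie):
7:30am start J20 → 1
8:15am start J21 → 2
8:30am start J22 → 3
9am end J20 → 2
9am end J21 → 1
9am start J26 → 2
9:45am end J22 → 1
10:15am end J26 → 0
11:30am start J23 → 1
12pm end J23 → 0
1:15pm start J24 → 1
2pm end J24 → 0
4:15pm start J25 → 1
5:30pm end J25 → 0
5:30pm start J27 → 1
6pm start J28 → 2
6:45pm end J27 → 1
6:45pm end J28 → 0
Peak is 3, at 8:30am (J20, J21, J22).

3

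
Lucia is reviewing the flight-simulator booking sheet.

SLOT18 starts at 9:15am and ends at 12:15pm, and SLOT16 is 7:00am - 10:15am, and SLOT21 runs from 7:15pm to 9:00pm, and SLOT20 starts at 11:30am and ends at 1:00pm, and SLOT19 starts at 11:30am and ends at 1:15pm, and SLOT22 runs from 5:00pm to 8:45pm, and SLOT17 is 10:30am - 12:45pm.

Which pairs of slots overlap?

Two intervals overlap when each starts before the other ends.
Sorted by start: SLOT16, SLOT18, SLOT17, SLOT19, SLOT20, SLOT22, SLOT21.
SLOT18 starts before SLOT16 ends → SLOT16 and SLOT18 overlap.
SLOT17 starts after SLOT16 ends, so nothing later overlaps SLOT16 either.
SLOT17 starts before SLOT18 ends → SLOT18 and SLOT17 overlap.
SLOT19 starts before SLOT18 ends → SLOT18 and SLOT19 overlap.
SLOT20 starts before SLOT18 ends → SLOT18 and SLOT20 overlap.
SLOT22 starts after SLOT18 ends, so nothing later overlaps SLOT18 either.
SLOT19 starts before SLOT17 ends → SLOT17 and SLOT19 overlap.
SLOT20 starts before SLOT17 ends → SLOT17 and SLOT20 overlap.
SLOT22 starts after SLOT17 ends, so nothing later overlaps SLOT17 either.
SLOT20 starts before SLOT19 ends → SLOT19 and SLOT20 overlap.
SLOT22 starts after SLOT19 ends, so nothing later overlaps SLOT19 either.
SLOT22 starts after SLOT20 ends, so nothing later overlaps SLOT20 either.
SLOT21 starts before SLOT22 ends → SLOT22 and SLOT21 overlap.

SLOT16 & SLOT18, SLOT17 & SLOT18, SLOT17 & SLOT19, SLOT17 & SLOT20, SLOT18 & SLOT19, SLOT18 & SLOT20, SLOT19 & SLOT20, SLOT21 & SLOT22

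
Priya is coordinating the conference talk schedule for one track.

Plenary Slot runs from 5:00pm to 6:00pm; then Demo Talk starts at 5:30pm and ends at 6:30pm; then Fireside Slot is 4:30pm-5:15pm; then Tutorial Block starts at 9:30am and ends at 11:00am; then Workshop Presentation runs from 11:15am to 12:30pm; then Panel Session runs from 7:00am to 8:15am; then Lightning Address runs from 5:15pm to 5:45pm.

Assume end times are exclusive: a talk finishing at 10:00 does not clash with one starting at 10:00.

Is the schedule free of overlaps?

Sorted by start: Panel Session, Tutorial Block, Workshop Presentation, Fireside Slot, Plenary Slot, Lightning Address, Demo Talk.
Tutorial Block starts after Panel Session ends — done with Panel Session.
Workshop Presentation starts after Tutorial Block ends — done with Tutorial Block.
Fireside Slot starts after Workshop Presentation ends — done with Workshop Presentation.
Plenary Slot starts before Fireside Slot ends → Fireside Slot and Plenary Slot overlap.
That's a conflict, so the schedule is not conflict-free.

No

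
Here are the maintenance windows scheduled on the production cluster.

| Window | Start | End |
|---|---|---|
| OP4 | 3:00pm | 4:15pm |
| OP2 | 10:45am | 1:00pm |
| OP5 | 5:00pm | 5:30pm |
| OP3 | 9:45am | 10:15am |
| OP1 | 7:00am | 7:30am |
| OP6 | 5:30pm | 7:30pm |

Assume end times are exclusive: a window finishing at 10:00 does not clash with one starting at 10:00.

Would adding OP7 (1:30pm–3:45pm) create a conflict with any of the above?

Yes — it overlaps OP4

OP1: ends 7:30am at or before OP7 starts 1:30pm → clear.
OP3: ends 10:15am at or before OP7 starts 1:30pm → clear.
OP2: ends 1:00pm at or before OP7 starts 1:30pm → clear.
OP4: starts 3:00pm before OP7 ends 3:45pm, and ends 4:15pm after OP7 starts 1:30pm → overlap.
OP5: starts 5:00pm at or after OP7 ends 3:45pm → clear.
OP6: starts 5:30pm at or after OP7 ends 3:45pm → clear.
OP7 overlaps OP4.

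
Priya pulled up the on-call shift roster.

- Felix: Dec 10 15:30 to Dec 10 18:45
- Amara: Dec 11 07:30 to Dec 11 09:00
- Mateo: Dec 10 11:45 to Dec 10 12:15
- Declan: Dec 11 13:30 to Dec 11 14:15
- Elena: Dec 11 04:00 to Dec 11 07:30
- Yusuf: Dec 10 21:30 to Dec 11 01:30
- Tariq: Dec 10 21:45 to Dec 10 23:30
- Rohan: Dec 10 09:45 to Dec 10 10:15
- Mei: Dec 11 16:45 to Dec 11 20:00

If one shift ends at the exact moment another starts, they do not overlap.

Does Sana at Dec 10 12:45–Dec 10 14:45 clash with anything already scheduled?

Rohan: ends Dec 10 10:15 at or before Sana starts Dec 10 12:45 → clear.
Mateo: ends Dec 10 12:15 at or before Sana starts Dec 10 12:45 → clear.
Felix: starts Dec 10 15:30 at or after Sana ends Dec 10 14:45 → clear.
Yusuf: starts Dec 10 21:30 at or after Sana ends Dec 10 14:45 → clear.
Tariq: starts Dec 10 21:45 at or after Sana ends Dec 10 14:45 → clear.
Elena: starts Dec 11 04:00 at or after Sana ends Dec 10 14:45 → clear.
Amara: starts Dec 11 07:30 at or after Sana ends Dec 10 14:45 → clear.
Declan: starts Dec 11 13:30 at or after Sana ends Dec 10 14:45 → clear.
Mei: starts Dec 11 16:45 at or after Sana ends Dec 10 14:45 → clear.

No — it doesn't clash with anything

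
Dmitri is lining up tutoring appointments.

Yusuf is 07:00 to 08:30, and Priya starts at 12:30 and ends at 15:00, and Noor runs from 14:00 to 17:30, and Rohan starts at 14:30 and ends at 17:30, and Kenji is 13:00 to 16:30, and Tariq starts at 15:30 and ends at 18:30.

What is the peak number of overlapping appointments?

4

Walk through starts and ends in time order (an end at T is processed before a start at T):
07:00 start Yusuf → 1
08:30 end Yusuf → 0
12:30 start Priya → 1
13:00 start Kenji → 2
14:00 start Noor → 3
14:30 start Rohan → 4
15:00 end Priya → 3
15:30 start Tariq → 4
16:30 end Kenji → 3
17:30 end Noor → 2
17:30 end Rohan → 1
18:30 end Tariq → 0
Peak is 4, at 14:30 (Kenji, Noor, Priya, Rohan).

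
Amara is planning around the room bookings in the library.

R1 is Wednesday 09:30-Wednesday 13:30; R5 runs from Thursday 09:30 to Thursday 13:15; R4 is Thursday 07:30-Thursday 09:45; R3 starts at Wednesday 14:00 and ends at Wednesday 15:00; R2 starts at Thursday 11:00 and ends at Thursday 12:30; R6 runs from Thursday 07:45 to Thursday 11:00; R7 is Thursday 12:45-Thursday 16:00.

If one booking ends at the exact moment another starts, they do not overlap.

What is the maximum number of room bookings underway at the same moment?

Sweep the timeline, counting +1 at each start and −1 at each end (ends before starts at a tie):
Wednesday 09:30 start R1 → 1
Wednesday 13:30 end R1 → 0
Wednesday 14:00 start R3 → 1
Wednesday 15:00 end R3 → 0
Thursday 07:30 start R4 → 1
Thursday 07:45 start R6 → 2
Thursday 09:30 start R5 → 3
Thursday 09:45 end R4 → 2
Thursday 11:00 end R6 → 1
Thursday 11:00 start R2 → 2
Thursday 12:30 end R2 → 1
Thursday 12:45 start R7 → 2
Thursday 13:15 end R5 → 1
Thursday 16:00 end R7 → 0
Peak is 3, at Thursday 09:30 (R4, R5, R6).

3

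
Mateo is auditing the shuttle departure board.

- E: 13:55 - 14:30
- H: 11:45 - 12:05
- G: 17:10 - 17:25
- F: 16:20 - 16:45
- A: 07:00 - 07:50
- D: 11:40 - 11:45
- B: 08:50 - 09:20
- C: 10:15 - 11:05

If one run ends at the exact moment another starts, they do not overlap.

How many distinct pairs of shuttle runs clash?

Sorted by start: A, B, C, D, H, E, F, G.
B starts after A ends, so A has no further overlaps.
C starts after B ends, so B has no further overlaps.
D starts after C ends, so C has no further overlaps.
H starts exactly when D ends (back-to-back, no overlap), so D has no further overlaps.
E starts after H ends, so H has no further overlaps.
F starts after E ends, so E has no further overlaps.
G starts after F ends.
No pair overlaps.

0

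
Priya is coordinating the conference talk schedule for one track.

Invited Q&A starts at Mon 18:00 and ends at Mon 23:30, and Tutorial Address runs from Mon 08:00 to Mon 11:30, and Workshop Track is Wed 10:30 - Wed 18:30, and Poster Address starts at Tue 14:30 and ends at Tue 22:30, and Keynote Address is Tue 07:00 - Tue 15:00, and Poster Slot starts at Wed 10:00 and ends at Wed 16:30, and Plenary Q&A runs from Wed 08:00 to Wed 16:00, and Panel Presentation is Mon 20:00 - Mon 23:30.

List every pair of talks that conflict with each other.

Invited Q&A & Panel Presentation, Keynote Address & Poster Address, Plenary Q&A & Poster Slot, Plenary Q&A & Workshop Track, Poster Slot & Workshop Track

Two intervals overlap when each starts before the other ends.
Sorted by start: Tutorial Address, Invited Q&A, Panel Presentation, Keynote Address, Poster Address, Plenary Q&A, Poster Slot, Workshop Track.
Invited Q&A starts after Tutorial Address ends — done with Tutorial Address.
Panel Presentation starts before Invited Q&A ends → Invited Q&A and Panel Presentation overlap.
Keynote Address starts after Invited Q&A ends — done with Invited Q&A.
Keynote Address starts after Panel Presentation ends — done with Panel Presentation.
Poster Address starts before Keynote Address ends → Keynote Address and Poster Address overlap.
Plenary Q&A starts after Keynote Address ends — done with Keynote Address.
Plenary Q&A starts after Poster Address ends — done with Poster Address.
Poster Slot starts before Plenary Q&A ends → Plenary Q&A and Poster Slot overlap.
Workshop Track starts before Plenary Q&A ends → Plenary Q&A and Workshop Track overlap.
Workshop Track starts before Poster Slot ends → Poster Slot and Workshop Track overlap.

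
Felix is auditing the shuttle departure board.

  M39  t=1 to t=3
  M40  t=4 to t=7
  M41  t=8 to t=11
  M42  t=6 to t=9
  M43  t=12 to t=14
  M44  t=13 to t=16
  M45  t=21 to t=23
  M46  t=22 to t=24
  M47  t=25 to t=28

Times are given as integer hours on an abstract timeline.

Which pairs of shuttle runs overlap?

Check each pair: they overlap iff neither finishes before the other starts.
Sorted by start: M39, M40, M42, M41, M43, M44, M45, M46, M47.
M40 starts after M39 ends, so nothing later overlaps M39 either.
M42 starts before M40 ends → M40 and M42 overlap.
M41 starts after M40 ends, so nothing later overlaps M40 either.
M41 starts before M42 ends → M42 and M41 overlap.
M43 starts after M42 ends, so nothing later overlaps M42 either.
M43 starts after M41 ends, so nothing later overlaps M41 either.
M44 starts before M43 ends → M43 and M44 overlap.
M45 starts after M43 ends, so nothing later overlaps M43 either.
M45 starts after M44 ends, so nothing later overlaps M44 either.
M46 starts before M45 ends → M45 and M46 overlap.
M47 starts after M45 ends.
M47 starts after M46 ends.

M40 & M42, M41 & M42, M43 & M44, M45 & M46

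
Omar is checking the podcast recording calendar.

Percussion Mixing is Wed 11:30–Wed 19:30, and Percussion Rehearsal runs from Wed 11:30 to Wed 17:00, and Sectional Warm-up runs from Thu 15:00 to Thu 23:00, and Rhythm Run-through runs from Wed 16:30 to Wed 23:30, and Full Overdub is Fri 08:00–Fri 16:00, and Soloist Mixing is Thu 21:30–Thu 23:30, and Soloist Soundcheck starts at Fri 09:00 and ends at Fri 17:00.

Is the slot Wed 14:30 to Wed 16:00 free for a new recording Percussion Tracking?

Percussion Mixing: starts Wed 11:30 before Percussion Tracking ends Wed 16:00, and ends Wed 19:30 after Percussion Tracking starts Wed 14:30 → overlap.
Percussion Rehearsal: starts Wed 11:30 before Percussion Tracking ends Wed 16:00, and ends Wed 17:00 after Percussion Tracking starts Wed 14:30 → overlap.
Rhythm Run-through: starts Wed 16:30 at or after Percussion Tracking ends Wed 16:00 → clear.
Sectional Warm-up: starts Thu 15:00 at or after Percussion Tracking ends Wed 16:00 → clear.
Soloist Mixing: starts Thu 21:30 at or after Percussion Tracking ends Wed 16:00 → clear.
Full Overdub: starts Fri 08:00 at or after Percussion Tracking ends Wed 16:00 → clear.
Soloist Soundcheck: starts Fri 09:00 at or after Percussion Tracking ends Wed 16:00 → clear.
Percussion Tracking overlaps Percussion Mixing, Percussion Rehearsal.

No — it overlaps Percussion Mixing, Percussion Rehearsal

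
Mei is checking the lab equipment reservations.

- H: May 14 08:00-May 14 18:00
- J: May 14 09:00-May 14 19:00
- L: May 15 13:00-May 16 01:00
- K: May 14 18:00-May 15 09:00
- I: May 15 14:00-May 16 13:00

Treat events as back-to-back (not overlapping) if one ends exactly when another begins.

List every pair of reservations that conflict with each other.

H & J, I & L, J & K

Sorted by start: H, J, K, L, I.
J starts before H ends → H and J overlap.
K starts exactly when H ends (back-to-back, no overlap), so nothing later overlaps H either.
K starts before J ends → J and K overlap.
L starts after J ends, so nothing later overlaps J either.
L starts after K ends, so nothing later overlaps K either.
I starts before L ends → L and I overlap.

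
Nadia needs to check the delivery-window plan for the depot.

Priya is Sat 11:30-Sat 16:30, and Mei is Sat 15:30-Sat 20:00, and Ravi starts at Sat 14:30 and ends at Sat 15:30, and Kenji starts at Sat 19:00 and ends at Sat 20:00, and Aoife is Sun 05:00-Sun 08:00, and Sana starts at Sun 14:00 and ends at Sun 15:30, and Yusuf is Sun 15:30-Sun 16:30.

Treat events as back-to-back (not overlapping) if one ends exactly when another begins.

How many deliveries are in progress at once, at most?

Walk through starts and ends in time order (an end at T is processed before a start at T):
Sat 11:30 start Priya → 1
Sat 14:30 start Ravi → 2
Sat 15:30 end Ravi → 1
Sat 15:30 start Mei → 2
Sat 16:30 end Priya → 1
Sat 19:00 start Kenji → 2
Sat 20:00 end Kenji → 1
Sat 20:00 end Mei → 0
Sun 05:00 start Aoife → 1
Sun 08:00 end Aoife → 0
Sun 14:00 start Sana → 1
Sun 15:30 end Sana → 0
Sun 15:30 start Yusuf → 1
Sun 16:30 end Yusuf → 0
Peak is 2, at Sat 14:30 (Priya, Ravi).

2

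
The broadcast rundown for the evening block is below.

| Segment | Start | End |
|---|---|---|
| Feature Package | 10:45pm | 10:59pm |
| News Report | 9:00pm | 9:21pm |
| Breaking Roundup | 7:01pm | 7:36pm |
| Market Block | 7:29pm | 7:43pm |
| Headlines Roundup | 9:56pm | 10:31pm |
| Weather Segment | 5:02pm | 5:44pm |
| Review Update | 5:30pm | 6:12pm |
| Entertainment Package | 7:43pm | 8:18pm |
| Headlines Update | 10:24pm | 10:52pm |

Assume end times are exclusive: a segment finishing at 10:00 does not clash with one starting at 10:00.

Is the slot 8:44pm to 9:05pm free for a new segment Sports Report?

No — it overlaps News Report

Weather Segment: ends 5:44pm at or before Sports Report starts 8:44pm → clear.
Review Update: ends 6:12pm at or before Sports Report starts 8:44pm → clear.
Breaking Roundup: ends 7:36pm at or before Sports Report starts 8:44pm → clear.
Market Block: ends 7:43pm at or before Sports Report starts 8:44pm → clear.
Entertainment Package: ends 8:18pm at or before Sports Report starts 8:44pm → clear.
News Report: starts 9:00pm before Sports Report ends 9:05pm, and ends 9:21pm after Sports Report starts 8:44pm → overlap.
Headlines Roundup: starts 9:56pm at or after Sports Report ends 9:05pm → clear.
Headlines Update: starts 10:24pm at or after Sports Report ends 9:05pm → clear.
Feature Package: starts 10:45pm at or after Sports Report ends 9:05pm → clear.
Sports Report overlaps News Report.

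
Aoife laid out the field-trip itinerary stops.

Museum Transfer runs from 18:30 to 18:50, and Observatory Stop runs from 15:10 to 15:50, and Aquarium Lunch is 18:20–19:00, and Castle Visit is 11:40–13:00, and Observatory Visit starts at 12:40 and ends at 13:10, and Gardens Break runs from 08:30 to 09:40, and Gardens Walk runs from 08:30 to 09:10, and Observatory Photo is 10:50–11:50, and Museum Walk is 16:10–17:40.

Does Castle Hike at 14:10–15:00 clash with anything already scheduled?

No — it doesn't clash with anything

Gardens Break: ends 09:40 at or before Castle Hike starts 14:10 → clear.
Gardens Walk: ends 09:10 at or before Castle Hike starts 14:10 → clear.
Observatory Photo: ends 11:50 at or before Castle Hike starts 14:10 → clear.
Castle Visit: ends 13:00 at or before Castle Hike starts 14:10 → clear.
Observatory Visit: ends 13:10 at or before Castle Hike starts 14:10 → clear.
Observatory Stop: starts 15:10 at or after Castle Hike ends 15:00 → clear.
Museum Walk: starts 16:10 at or after Castle Hike ends 15:00 → clear.
Aquarium Lunch: starts 18:20 at or after Castle Hike ends 15:00 → clear.
Museum Transfer: starts 18:30 at or after Castle Hike ends 15:00 → clear.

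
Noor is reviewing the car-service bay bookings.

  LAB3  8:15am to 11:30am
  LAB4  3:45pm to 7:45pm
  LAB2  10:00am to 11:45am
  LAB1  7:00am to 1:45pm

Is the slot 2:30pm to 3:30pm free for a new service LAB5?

Yes — the slot is free

LAB1: ends 1:45pm at or before LAB5 starts 2:30pm → clear.
LAB3: ends 11:30am at or before LAB5 starts 2:30pm → clear.
LAB2: ends 11:45am at or before LAB5 starts 2:30pm → clear.
LAB4: starts 3:45pm at or after LAB5 ends 3:30pm → clear.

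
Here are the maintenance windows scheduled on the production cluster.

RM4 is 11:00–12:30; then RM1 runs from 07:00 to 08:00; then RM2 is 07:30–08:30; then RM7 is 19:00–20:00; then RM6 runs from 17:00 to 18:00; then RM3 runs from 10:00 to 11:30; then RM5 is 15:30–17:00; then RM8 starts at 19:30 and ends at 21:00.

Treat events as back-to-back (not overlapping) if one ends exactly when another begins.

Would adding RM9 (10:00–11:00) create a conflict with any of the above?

RM1: ends 08:00 at or before RM9 starts 10:00 → clear.
RM2: ends 08:30 at or before RM9 starts 10:00 → clear.
RM3: starts 10:00 before RM9 ends 11:00, and ends 11:30 after RM9 starts 10:00 → overlap.
RM4: starts 11:00 at or after RM9 ends 11:00 → clear.
RM5: starts 15:30 at or after RM9 ends 11:00 → clear.
RM6: starts 17:00 at or after RM9 ends 11:00 → clear.
RM7: starts 19:00 at or after RM9 ends 11:00 → clear.
RM8: starts 19:30 at or after RM9 ends 11:00 → clear.
RM9 overlaps RM3.

Yes — it overlaps RM3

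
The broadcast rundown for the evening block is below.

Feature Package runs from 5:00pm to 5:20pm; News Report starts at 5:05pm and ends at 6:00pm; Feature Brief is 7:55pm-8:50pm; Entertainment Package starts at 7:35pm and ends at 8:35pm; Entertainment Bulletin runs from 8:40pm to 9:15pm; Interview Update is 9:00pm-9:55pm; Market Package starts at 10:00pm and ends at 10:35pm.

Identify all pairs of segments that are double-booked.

Entertainment Bulletin & Feature Brief, Entertainment Bulletin & Interview Update, Entertainment Package & Feature Brief, Feature Package & News Report

Sorted by start: Feature Package, News Report, Entertainment Package, Feature Brief, Entertainment Bulletin, Interview Update, Market Package.
News Report starts before Feature Package ends → Feature Package and News Report overlap.
Entertainment Package starts after Feature Package ends; Feature Package is clear from here.
Entertainment Package starts after News Report ends; News Report is clear from here.
Feature Brief starts before Entertainment Package ends → Entertainment Package and Feature Brief overlap.
Entertainment Bulletin starts after Entertainment Package ends; Entertainment Package is clear from here.
Entertainment Bulletin starts before Feature Brief ends → Feature Brief and Entertainment Bulletin overlap.
Interview Update starts after Feature Brief ends; Feature Brief is clear from here.
Interview Update starts before Entertainment Bulletin ends → Entertainment Bulletin and Interview Update overlap.
Market Package starts after Entertainment Bulletin ends.
Market Package starts after Interview Update ends.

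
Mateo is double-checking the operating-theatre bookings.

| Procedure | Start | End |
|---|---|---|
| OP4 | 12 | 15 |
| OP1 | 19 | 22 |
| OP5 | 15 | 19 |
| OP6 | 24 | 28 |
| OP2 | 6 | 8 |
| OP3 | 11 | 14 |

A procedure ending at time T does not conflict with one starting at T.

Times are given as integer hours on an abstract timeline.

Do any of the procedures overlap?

Yes

Sorted by start: OP2, OP3, OP4, OP5, OP1, OP6.
OP3 starts after OP2 ends, so OP2 has no further overlaps.
OP4 starts before OP3 ends → OP3 and OP4 overlap.
That's a conflict, so the schedule is not conflict-free.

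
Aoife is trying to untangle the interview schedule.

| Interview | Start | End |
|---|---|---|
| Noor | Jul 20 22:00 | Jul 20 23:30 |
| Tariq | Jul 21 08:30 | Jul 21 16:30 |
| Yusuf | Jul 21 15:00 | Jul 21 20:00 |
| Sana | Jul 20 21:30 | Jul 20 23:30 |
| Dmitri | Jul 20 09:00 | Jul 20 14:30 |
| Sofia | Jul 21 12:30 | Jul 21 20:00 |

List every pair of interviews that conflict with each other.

Sorted by start: Dmitri, Sana, Noor, Tariq, Sofia, Yusuf.
Sana starts after Dmitri ends — done with Dmitri.
Noor starts before Sana ends → Sana and Noor overlap.
Tariq starts after Sana ends — done with Sana.
Tariq starts after Noor ends — done with Noor.
Sofia starts before Tariq ends → Tariq and Sofia overlap.
Yusuf starts before Tariq ends → Tariq and Yusuf overlap.
Yusuf starts before Sofia ends → Sofia and Yusuf overlap.

Noor & Sana, Sofia & Tariq, Sofia & Yusuf, Tariq & Yusuf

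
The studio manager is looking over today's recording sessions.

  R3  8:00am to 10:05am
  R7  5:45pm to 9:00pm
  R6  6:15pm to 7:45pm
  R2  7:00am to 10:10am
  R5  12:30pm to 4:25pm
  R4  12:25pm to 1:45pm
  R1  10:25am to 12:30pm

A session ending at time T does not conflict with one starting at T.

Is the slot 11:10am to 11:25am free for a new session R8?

R2: ends 10:10am at or before R8 starts 11:10am → clear.
R3: ends 10:05am at or before R8 starts 11:10am → clear.
R1: starts 10:25am before R8 ends 11:25am, and ends 12:30pm after R8 starts 11:10am → overlap.
R4: starts 12:25pm at or after R8 ends 11:25am → clear.
R5: starts 12:30pm at or after R8 ends 11:25am → clear.
R7: starts 5:45pm at or after R8 ends 11:25am → clear.
R6: starts 6:15pm at or after R8 ends 11:25am → clear.
R8 overlaps R1.

No — it overlaps R1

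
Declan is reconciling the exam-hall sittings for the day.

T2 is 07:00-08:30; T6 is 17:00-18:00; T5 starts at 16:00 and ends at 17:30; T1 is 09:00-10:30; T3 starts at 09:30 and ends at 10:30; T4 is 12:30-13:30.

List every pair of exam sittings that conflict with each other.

T1 & T3, T5 & T6

Two intervals overlap when each starts before the other ends.
Sorted by start: T2, T1, T3, T4, T5, T6.
T1 starts after T2 ends, so nothing later overlaps T2 either.
T3 starts before T1 ends → T1 and T3 overlap.
T4 starts after T1 ends, so nothing later overlaps T1 either.
T4 starts after T3 ends, so nothing later overlaps T3 either.
T5 starts after T4 ends, so nothing later overlaps T4 either.
T6 starts before T5 ends → T5 and T6 overlap.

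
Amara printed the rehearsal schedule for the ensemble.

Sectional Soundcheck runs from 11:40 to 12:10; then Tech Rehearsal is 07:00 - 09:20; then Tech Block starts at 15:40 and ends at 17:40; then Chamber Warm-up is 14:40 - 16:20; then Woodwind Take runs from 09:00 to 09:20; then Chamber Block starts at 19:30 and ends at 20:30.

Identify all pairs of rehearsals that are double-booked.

Check each pair: they overlap iff neither finishes before the other starts.
Sorted by start: Tech Rehearsal, Woodwind Take, Sectional Soundcheck, Chamber Warm-up, Tech Block, Chamber Block.
Woodwind Take starts before Tech Rehearsal ends → Tech Rehearsal and Woodwind Take overlap.
Sectional Soundcheck starts after Tech Rehearsal ends, so Tech Rehearsal has no further overlaps.
Sectional Soundcheck starts after Woodwind Take ends, so Woodwind Take has no further overlaps.
Chamber Warm-up starts after Sectional Soundcheck ends, so Sectional Soundcheck has no further overlaps.
Tech Block starts before Chamber Warm-up ends → Chamber Warm-up and Tech Block overlap.
Chamber Block starts after Chamber Warm-up ends.
Chamber Block starts after Tech Block ends.

Chamber Warm-up & Tech Block, Tech Rehearsal & Woodwind Take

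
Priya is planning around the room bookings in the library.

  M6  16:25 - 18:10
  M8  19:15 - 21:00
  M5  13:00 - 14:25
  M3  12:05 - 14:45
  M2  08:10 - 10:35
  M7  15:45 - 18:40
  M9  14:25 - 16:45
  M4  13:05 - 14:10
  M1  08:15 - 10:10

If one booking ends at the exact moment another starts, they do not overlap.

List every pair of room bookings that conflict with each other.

Sorted by start: M2, M1, M3, M5, M4, M9, M7, M6, M8.
M1 starts before M2 ends → M2 and M1 overlap.
M3 starts after M2 ends — done with M2.
M3 starts after M1 ends — done with M1.
M5 starts before M3 ends → M3 and M5 overlap.
M4 starts before M3 ends → M3 and M4 overlap.
M9 starts before M3 ends → M3 and M9 overlap.
M7 starts after M3 ends — done with M3.
M4 starts before M5 ends → M5 and M4 overlap.
M9 starts exactly when M5 ends (back-to-back, no overlap) — done with M5.
M9 starts after M4 ends — done with M4.
M7 starts before M9 ends → M9 and M7 overlap.
M6 starts before M9 ends → M9 and M6 overlap.
M8 starts after M9 ends.
M6 starts before M7 ends → M7 and M6 overlap.
M8 starts after M7 ends.
M8 starts after M6 ends.

M1 & M2, M3 & M4, M3 & M5, M3 & M9, M4 & M5, M6 & M7, M6 & M9, M7 & M9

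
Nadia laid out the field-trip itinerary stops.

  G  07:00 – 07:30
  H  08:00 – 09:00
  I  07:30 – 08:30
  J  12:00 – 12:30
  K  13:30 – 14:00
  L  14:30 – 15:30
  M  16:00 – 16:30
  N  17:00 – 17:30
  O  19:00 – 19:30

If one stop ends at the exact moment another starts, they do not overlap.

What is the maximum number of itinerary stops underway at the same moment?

2

Walk through starts and ends in time order (an end at T is processed before a start at T):
07:00 start G → 1
07:30 end G → 0
07:30 start I → 1
08:00 start H → 2
08:30 end I → 1
09:00 end H → 0
12:00 start J → 1
12:30 end J → 0
13:30 start K → 1
14:00 end K → 0
14:30 start L → 1
15:30 end L → 0
16:00 start M → 1
16:30 end M → 0
17:00 start N → 1
17:30 end N → 0
19:00 start O → 1
19:30 end O → 0
Peak is 2, at 08:00 (H, I).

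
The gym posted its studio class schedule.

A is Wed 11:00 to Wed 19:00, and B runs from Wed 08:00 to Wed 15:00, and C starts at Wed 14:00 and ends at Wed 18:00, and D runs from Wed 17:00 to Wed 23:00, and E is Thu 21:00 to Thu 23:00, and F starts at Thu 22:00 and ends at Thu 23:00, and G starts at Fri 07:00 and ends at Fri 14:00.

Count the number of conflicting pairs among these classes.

Sorted by start: B, A, C, D, E, F, G.
A starts before B ends → B and A overlap.
C starts before B ends → B and C overlap.
D starts after B ends — done with B.
C starts before A ends → A and C overlap.
D starts before A ends → A and D overlap.
E starts after A ends — done with A.
D starts before C ends → C and D overlap.
E starts after C ends — done with C.
E starts after D ends — done with D.
F starts before E ends → E and F overlap.
G starts after E ends.
G starts after F ends.
Overlapping pairs: A & B, A & C, A & D, B & C, C & D, E & F — 6 in total.

6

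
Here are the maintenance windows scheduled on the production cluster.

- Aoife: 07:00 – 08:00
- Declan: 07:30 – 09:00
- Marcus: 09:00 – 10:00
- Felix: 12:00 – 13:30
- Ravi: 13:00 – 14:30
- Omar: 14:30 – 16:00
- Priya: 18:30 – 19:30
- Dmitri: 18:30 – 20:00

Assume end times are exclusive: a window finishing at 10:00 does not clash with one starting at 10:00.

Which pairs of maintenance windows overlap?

Check each pair: they overlap iff neither finishes before the other starts.
Sorted by start: Aoife, Declan, Marcus, Felix, Ravi, Omar, Priya, Dmitri.
Declan starts before Aoife ends → Aoife and Declan overlap.
Marcus starts after Aoife ends — done with Aoife.
Marcus starts exactly when Declan ends (back-to-back, no overlap) — done with Declan.
Felix starts after Marcus ends — done with Marcus.
Ravi starts before Felix ends → Felix and Ravi overlap.
Omar starts after Felix ends — done with Felix.
Omar starts exactly when Ravi ends (back-to-back, no overlap) — done with Ravi.
Priya starts after Omar ends — done with Omar.
Dmitri starts before Priya ends → Priya and Dmitri overlap.

Aoife & Declan, Dmitri & Priya, Felix & Ravi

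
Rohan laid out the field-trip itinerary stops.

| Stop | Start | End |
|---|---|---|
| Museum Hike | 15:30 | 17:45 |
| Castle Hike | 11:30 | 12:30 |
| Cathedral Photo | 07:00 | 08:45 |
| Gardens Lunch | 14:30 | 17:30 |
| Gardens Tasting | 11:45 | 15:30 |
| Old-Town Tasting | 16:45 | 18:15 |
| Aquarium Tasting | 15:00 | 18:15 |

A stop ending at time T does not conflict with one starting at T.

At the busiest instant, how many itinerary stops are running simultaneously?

Sweep the timeline, counting +1 at each start and −1 at each end (ends before starts at a tie):
07:00 start Cathedral Photo → 1
08:45 end Cathedral Photo → 0
11:30 start Castle Hike → 1
11:45 start Gardens Tasting → 2
12:30 end Castle Hike → 1
14:30 start Gardens Lunch → 2
15:00 start Aquarium Tasting → 3
15:30 end Gardens Tasting → 2
15:30 start Museum Hike → 3
16:45 start Old-Town Tasting → 4
17:30 end Gardens Lunch → 3
17:45 end Museum Hike → 2
18:15 end Aquarium Tasting → 1
18:15 end Old-Town Tasting → 0
Peak is 4, at 16:45 (Aquarium Tasting, Gardens Lunch, Museum Hike, Old-Town Tasting).

4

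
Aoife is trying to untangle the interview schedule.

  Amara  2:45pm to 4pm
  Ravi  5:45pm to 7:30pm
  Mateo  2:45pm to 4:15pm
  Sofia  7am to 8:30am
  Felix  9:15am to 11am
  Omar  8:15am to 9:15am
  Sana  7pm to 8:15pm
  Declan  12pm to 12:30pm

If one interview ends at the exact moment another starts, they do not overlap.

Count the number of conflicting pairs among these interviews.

3

Sorted by start: Sofia, Omar, Felix, Declan, Mateo, Amara, Ravi, Sana.
Omar starts before Sofia ends → Sofia and Omar overlap.
Felix starts after Sofia ends, so nothing later overlaps Sofia either.
Felix starts exactly when Omar ends (back-to-back, no overlap), so nothing later overlaps Omar either.
Declan starts after Felix ends, so nothing later overlaps Felix either.
Mateo starts after Declan ends, so nothing later overlaps Declan either.
Amara starts before Mateo ends → Mateo and Amara overlap.
Ravi starts after Mateo ends, so nothing later overlaps Mateo either.
Ravi starts after Amara ends, so nothing later overlaps Amara either.
Sana starts before Ravi ends → Ravi and Sana overlap.
Overlapping pairs: Amara & Mateo, Omar & Sofia, Ravi & Sana — 3 in total.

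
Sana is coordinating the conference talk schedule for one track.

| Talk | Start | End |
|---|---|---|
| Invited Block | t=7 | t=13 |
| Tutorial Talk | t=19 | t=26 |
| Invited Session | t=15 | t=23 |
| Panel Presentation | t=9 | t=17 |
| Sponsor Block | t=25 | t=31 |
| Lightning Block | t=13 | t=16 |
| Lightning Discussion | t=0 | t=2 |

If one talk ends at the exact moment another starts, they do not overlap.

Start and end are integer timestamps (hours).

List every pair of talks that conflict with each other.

Invited Block & Panel Presentation, Invited Session & Lightning Block, Invited Session & Panel Presentation, Invited Session & Tutorial Talk, Lightning Block & Panel Presentation, Sponsor Block & Tutorial Talk

Sorted by start: Lightning Discussion, Invited Block, Panel Presentation, Lightning Block, Invited Session, Tutorial Talk, Sponsor Block.
Invited Block starts after Lightning Discussion ends — done with Lightning Discussion.
Panel Presentation starts before Invited Block ends → Invited Block and Panel Presentation overlap.
Lightning Block starts exactly when Invited Block ends (back-to-back, no overlap) — done with Invited Block.
Lightning Block starts before Panel Presentation ends → Panel Presentation and Lightning Block overlap.
Invited Session starts before Panel Presentation ends → Panel Presentation and Invited Session overlap.
Tutorial Talk starts after Panel Presentation ends — done with Panel Presentation.
Invited Session starts before Lightning Block ends → Lightning Block and Invited Session overlap.
Tutorial Talk starts after Lightning Block ends — done with Lightning Block.
Tutorial Talk starts before Invited Session ends → Invited Session and Tutorial Talk overlap.
Sponsor Block starts after Invited Session ends.
Sponsor Block starts before Tutorial Talk ends → Tutorial Talk and Sponsor Block overlap.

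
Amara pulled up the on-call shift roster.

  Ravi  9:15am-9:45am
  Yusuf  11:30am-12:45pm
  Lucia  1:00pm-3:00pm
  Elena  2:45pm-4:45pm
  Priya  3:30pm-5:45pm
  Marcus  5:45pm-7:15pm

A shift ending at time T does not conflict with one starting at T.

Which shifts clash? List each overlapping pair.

Elena & Lucia, Elena & Priya

Sorted by start: Ravi, Yusuf, Lucia, Elena, Priya, Marcus.
Yusuf starts after Ravi ends — done with Ravi.
Lucia starts after Yusuf ends — done with Yusuf.
Elena starts before Lucia ends → Lucia and Elena overlap.
Priya starts after Lucia ends — done with Lucia.
Priya starts before Elena ends → Elena and Priya overlap.
Marcus starts after Elena ends.
Marcus starts exactly when Priya ends (back-to-back, no overlap).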